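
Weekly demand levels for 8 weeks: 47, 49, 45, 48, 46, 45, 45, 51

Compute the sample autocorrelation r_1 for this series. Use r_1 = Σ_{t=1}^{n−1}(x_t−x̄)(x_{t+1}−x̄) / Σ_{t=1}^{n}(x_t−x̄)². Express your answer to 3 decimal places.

-0.265

Mean x̄ = (47 + 49 + 45 + 48 + 46 + 45 + 45 + 51)/8 = 47.0000
Deviations from mean: 0.0000, 2.0000, -2.0000, 1.0000, -1.0000, -2.0000, -2.0000, 4.0000
Numerator Σ_{t=1}^{7}(x_t−x̄)(x_{t+1}−x̄) = -9.0000
Denominator Σ(x_t−x̄)² = 34.0000
r_1 = -9.0000 / 34.0000 = -0.265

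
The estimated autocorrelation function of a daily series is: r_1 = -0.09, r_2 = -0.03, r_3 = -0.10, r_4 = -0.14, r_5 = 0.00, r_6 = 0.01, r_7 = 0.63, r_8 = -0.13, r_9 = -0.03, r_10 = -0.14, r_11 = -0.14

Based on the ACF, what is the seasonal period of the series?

The largest autocorrelation is r_7 = 0.63; the remaining lags stay at or below 0.01.
The dominant spike at lag 7 indicates a seasonal period of 7.

7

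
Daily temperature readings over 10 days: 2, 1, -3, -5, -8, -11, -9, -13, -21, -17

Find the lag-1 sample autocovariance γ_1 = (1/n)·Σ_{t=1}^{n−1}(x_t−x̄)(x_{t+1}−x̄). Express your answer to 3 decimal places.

33.784

Mean x̄ = (2 + 1 − 3 − 5 − 8 − 11 − 9 − 13 − 21 − 17)/10 = -8.4000
Σ_{t=1}^{9}(x_t−x̄)(x_{t+1}−x̄) = 337.8400
γ_1 = 337.8400 / 10 = 33.784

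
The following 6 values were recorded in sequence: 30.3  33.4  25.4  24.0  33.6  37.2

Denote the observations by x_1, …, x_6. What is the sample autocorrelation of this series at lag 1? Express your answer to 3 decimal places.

0.147

Mean x̄ = (30.3 + 33.4 + 25.4 + 24.0 + 33.6 + 37.2)/6 = 30.6500
Deviations from mean: -0.3500, 2.7500, -5.2500, -6.6500, 2.9500, 6.5500
Numerator Σ_{t=1}^{5}(x_t−x̄)(x_{t+1}−x̄) = 19.2175
Denominator Σ(x_t−x̄)² = 131.0750
r_1 = 19.2175 / 131.0750 = 0.147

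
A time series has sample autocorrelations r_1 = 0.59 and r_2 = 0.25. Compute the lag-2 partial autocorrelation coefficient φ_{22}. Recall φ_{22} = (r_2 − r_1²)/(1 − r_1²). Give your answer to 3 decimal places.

-0.150

φ_{22} = (r_2 − r_1²) / (1 − r_1²)
r_1² = (0.59)² = 0.3481
Numerator = 0.25 − 0.3481 = -0.0981; denominator = 1 − 0.3481 = 0.6519
φ_{22} = -0.0981 / 0.6519 = -0.150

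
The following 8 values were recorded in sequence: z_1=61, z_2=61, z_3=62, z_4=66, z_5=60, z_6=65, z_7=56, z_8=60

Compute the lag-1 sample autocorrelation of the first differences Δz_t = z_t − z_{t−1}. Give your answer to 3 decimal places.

-0.753

First differences Δz: 0, 1, 4, -6, 5, -9, 4
Mean of differences = -0.1429
Numerator Σ(Δz_t−Δz̄)(Δz_{t+1}−Δz̄) = -131.7347
Denominator Σ(Δz_t−Δz̄)² = 174.8571
r_1(Δz) = -131.7347 / 174.8571 = -0.753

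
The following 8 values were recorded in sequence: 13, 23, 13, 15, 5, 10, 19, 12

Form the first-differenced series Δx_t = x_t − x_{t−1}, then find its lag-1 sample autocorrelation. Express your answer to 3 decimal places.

First differences Δx: 10, -10, 2, -10, 5, 9, -7
Mean of differences = -0.1429
Numerator Σ(Δx_t−Δx̄)(Δx_{t+1}−Δx̄) = -208.5918
Denominator Σ(Δx_t−Δx̄)² = 458.8571
r_1(Δx) = -208.5918 / 458.8571 = -0.455

-0.455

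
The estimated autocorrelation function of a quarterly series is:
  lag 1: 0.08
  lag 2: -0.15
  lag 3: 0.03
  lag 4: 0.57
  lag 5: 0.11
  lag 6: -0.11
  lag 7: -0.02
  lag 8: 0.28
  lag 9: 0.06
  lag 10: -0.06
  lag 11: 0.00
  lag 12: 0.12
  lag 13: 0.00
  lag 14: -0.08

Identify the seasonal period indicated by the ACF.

The largest autocorrelation is r_4 = 0.57, with a weaker echo at lag 8 (0.28); the remaining lags stay at or below 0.12.
The dominant spike at lag 4 indicates a seasonal period of 4.

4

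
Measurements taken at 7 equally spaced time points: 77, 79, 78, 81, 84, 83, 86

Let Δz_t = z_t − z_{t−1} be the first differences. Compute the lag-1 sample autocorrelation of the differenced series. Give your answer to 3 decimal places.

-0.526

First differences Δz: 2, -1, 3, 3, -1, 3
Mean of differences = 1.5000
Numerator Σ(Δz_t−Δz̄)(Δz_{t+1}−Δz̄) = -10.2500
Denominator Σ(Δz_t−Δz̄)² = 19.5000
r_1(Δz) = -10.2500 / 19.5000 = -0.526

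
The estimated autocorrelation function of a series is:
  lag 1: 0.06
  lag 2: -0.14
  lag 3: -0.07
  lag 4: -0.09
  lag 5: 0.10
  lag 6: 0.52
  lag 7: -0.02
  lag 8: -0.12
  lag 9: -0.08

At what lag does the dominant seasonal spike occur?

6

The largest autocorrelation is r_6 = 0.52; the remaining lags stay at or below 0.10.
The dominant spike at lag 6 indicates a seasonal period of 6.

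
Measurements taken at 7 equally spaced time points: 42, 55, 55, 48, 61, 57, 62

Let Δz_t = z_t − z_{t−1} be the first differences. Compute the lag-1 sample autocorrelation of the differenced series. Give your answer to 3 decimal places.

First differences Δz: 13, 0, -7, 13, -4, 5
Mean of differences = 3.3333
Numerator Σ(Δz_t−Δz̄)(Δz_{t+1}−Δz̄) = -180.7778
Denominator Σ(Δz_t−Δz̄)² = 361.3333
r_1(Δz) = -180.7778 / 361.3333 = -0.500

-0.500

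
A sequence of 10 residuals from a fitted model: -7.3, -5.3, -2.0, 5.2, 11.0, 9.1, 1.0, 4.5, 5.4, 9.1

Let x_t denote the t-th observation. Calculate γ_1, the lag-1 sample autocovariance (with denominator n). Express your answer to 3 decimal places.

18.508

Mean x̄ = (-7.3 − 5.3 − 2.0 + 5.2 + 11.0 + 9.1 + 1.0 + 4.5 + 5.4 + 9.1)/10 = 3.0700
Σ_{t=1}^{9}(x_t−x̄)(x_{t+1}−x̄) = 185.0821
γ_1 = 185.0821 / 10 = 18.508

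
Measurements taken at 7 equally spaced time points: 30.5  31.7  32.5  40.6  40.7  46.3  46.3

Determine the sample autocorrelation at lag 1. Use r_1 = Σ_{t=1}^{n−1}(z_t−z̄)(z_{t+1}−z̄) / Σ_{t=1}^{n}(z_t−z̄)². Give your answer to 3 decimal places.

Mean z̄ = (30.5 + 31.7 + 32.5 + 40.6 + 40.7 + 46.3 + 46.3)/7 = 38.3714
Numerator Σ_{t=1}^{6}(z_t−z̄)(z_{t+1}−z̄) = 165.1135
Denominator Σ(z_t−z̄)² = 277.0543
r_1 = 165.1135 / 277.0543 = 0.596

0.596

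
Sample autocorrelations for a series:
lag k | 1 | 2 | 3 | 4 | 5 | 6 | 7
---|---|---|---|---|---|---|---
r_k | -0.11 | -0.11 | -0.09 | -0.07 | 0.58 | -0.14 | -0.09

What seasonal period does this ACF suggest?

The largest autocorrelation is r_5 = 0.58; the remaining lags stay at or below -0.07.
The dominant spike at lag 5 indicates a seasonal period of 5.

5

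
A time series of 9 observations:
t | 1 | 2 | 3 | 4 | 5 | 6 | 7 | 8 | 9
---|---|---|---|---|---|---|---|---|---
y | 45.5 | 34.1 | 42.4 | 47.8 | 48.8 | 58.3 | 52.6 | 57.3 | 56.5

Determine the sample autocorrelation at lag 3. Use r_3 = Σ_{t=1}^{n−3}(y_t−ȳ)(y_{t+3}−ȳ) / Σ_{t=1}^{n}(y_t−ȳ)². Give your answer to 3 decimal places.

Mean ȳ = (45.5 + 34.1 + 42.4 + 47.8 + 48.8 + 58.3 + 52.6 + 57.3 + 56.5)/9 = 49.2556
Σ(y_t−ȳ)(y_{t+3}−ȳ) = (5.4664) + (6.9042) + (-62.0047) + (-4.8680) + (-3.6647) + (65.5220) = 7.3552
Denominator Σ(y_t−ȳ)² = 503.3022
r_3 = 7.3552 / 503.3022 = 0.015

0.015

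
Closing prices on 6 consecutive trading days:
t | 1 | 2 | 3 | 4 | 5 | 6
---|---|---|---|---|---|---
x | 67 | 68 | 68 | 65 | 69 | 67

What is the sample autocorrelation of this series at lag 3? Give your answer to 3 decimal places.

0.179

Mean x̄ = (67 + 68 + 68 + 65 + 69 + 67)/6 = 67.3333
Numerator Σ_{t=1}^{3}(x_t−x̄)(x_{t+3}−x̄) = 1.6667
Denominator Σ(x_t−x̄)² = 9.3333
r_3 = 1.6667 / 9.3333 = 0.179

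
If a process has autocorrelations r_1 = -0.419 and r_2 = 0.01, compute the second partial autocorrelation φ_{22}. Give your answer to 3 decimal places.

φ_{22} = (r_2 − r_1²) / (1 − r_1²)
r_1² = (-0.419)² = 0.175561
Numerator = 0.01 − 0.1756 = -0.1656; denominator = 1 − 0.1756 = 0.8244
φ_{22} = -0.1656 / 0.8244 = -0.201

-0.201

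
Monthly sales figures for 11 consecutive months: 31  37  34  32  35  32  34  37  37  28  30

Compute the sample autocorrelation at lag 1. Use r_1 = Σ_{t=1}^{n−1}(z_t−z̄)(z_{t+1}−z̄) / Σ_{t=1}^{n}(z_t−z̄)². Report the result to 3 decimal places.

Mean z̄ = (31 + 37 + 34 + 32 + 35 + 32 + 34 + 37 + 37 + 28 + 30)/11 = 33.3636
Numerator Σ_{t=1}^{10}(z_t−z̄)(z_{t+1}−z̄) = 1.5950
Denominator Σ(z_t−z̄)² = 92.5455
r_1 = 1.5950 / 92.5455 = 0.017

0.017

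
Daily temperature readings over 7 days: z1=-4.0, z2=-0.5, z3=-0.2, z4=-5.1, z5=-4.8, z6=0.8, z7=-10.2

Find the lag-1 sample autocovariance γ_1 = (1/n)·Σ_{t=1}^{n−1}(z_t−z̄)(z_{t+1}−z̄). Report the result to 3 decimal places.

-4.251

Mean z̄ = (-4.0 − 0.5 − 0.2 − 5.1 − 4.8 + 0.8 − 10.2)/7 = -3.4286
Σ_{t=1}^{6}(z_t−z̄)(z_{t+1}−z̄) = -29.7551
γ_1 = -29.7551 / 7 = -4.251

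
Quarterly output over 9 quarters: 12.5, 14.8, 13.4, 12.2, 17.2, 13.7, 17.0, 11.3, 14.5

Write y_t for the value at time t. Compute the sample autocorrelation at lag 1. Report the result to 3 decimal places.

-0.534

Mean ȳ = (12.5 + 14.8 + 13.4 + 12.2 + 17.2 + 13.7 + 17.0 + 11.3 + 14.5)/9 = 14.0667
Numerator Σ_{t=1}^{8}(y_t−ȳ)(y_{t+1}−ȳ) = -17.7811
Denominator Σ(y_t−ȳ)² = 33.3200
r_1 = -17.7811 / 33.3200 = -0.534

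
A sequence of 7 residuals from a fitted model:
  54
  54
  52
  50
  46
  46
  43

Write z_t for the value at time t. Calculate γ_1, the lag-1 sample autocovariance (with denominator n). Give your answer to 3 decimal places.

9.437

Mean z̄ = (54 + 54 + 52 + 50 + 46 + 46 + 43)/7 = 49.2857
Deviations: 4.7143, 4.7143, 2.7143, 0.7143, -3.2857, -3.2857, -6.2857
Σ_{t=1}^{6}(z_t−z̄)(z_{t+1}−z̄) = 66.0612
γ_1 = 66.0612 / 7 = 9.437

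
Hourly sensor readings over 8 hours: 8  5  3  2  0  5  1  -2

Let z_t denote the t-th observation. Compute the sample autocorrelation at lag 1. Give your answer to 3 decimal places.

0.174

Mean z̄ = (8 + 5 + 3 + 2 + 0 + 5 + 1 − 2)/8 = 2.7500
Deviations from mean: 5.2500, 2.2500, 0.2500, -0.7500, -2.7500, 2.2500, -1.7500, -4.7500
Numerator Σ_{t=1}^{7}(z_t−z̄)(z_{t+1}−z̄) = 12.4375
Denominator Σ(z_t−z̄)² = 71.5000
r_1 = 12.4375 / 71.5000 = 0.174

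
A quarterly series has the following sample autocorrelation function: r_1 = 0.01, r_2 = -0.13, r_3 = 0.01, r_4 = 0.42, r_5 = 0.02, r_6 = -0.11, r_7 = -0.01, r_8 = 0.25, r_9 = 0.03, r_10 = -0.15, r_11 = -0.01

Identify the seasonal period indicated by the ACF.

The largest autocorrelation is r_4 = 0.42, with a weaker echo at lag 8 (0.25); the remaining lags stay at or below 0.03.
The dominant spike at lag 4 indicates a seasonal period of 4.

4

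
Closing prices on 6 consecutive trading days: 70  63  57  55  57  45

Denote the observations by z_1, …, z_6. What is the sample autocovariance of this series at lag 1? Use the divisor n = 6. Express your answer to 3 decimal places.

Mean z̄ = (70 + 63 + 57 + 55 + 57 + 45)/6 = 57.8333
Deviations: 12.1667, 5.1667, -0.8333, -2.8333, -0.8333, -12.8333
Σ_{t=1}^{5}(z_t−z̄)(z_{t+1}−z̄) = 73.9722
γ_1 = 73.9722 / 6 = 12.329

12.329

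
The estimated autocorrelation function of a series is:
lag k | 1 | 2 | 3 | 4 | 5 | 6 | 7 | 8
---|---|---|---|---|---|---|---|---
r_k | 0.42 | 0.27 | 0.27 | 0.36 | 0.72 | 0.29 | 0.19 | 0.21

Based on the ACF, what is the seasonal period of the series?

The largest autocorrelation is r_5 = 0.72; the remaining lags stay at or below 0.42. The elevated value at lag 1 (0.42), dropping to 0.27 at lag 2, reflects decaying short-term dependence rather than seasonality.
The dominant spike at lag 5 indicates a seasonal period of 5.

5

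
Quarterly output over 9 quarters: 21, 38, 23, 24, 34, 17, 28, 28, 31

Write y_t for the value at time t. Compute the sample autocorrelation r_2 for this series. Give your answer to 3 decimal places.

-0.014

Mean ȳ = (21 + 38 + 23 + 24 + 34 + 17 + 28 + 28 + 31)/9 = 27.1111
Numerator Σ_{t=1}^{7}(y_t−ȳ)(y_{t+2}−ȳ) = -5.0247
Denominator Σ(y_t−ȳ)² = 348.8889
r_2 = -5.0247 / 348.8889 = -0.014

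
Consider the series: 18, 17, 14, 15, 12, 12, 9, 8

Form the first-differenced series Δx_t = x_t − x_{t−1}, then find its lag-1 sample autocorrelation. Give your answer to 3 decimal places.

-0.857

First differences Δx: -1, -3, 1, -3, 0, -3, -1
Mean of differences = -1.4286
Numerator Σ(Δx_t−Δx̄)(Δx_{t+1}−Δx̄) = -13.4694
Denominator Σ(Δx_t−Δx̄)² = 15.7143
r_1(Δx) = -13.4694 / 15.7143 = -0.857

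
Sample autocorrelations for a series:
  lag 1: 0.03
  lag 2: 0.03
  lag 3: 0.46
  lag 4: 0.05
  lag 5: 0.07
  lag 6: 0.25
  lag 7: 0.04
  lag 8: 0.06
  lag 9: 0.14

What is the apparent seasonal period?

The largest autocorrelation is r_3 = 0.46, with a weaker echo at lag 6 (0.25); the remaining lags stay at or below 0.14.
The dominant spike at lag 3 indicates a seasonal period of 3.

3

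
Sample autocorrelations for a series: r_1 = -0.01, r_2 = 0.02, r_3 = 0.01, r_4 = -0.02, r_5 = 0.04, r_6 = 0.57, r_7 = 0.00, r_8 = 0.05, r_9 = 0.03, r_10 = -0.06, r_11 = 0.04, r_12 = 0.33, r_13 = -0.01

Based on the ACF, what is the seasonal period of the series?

6

The largest autocorrelation is r_6 = 0.57, with a weaker echo at lag 12 (0.33); the remaining lags stay at or below 0.05.
The dominant spike at lag 6 indicates a seasonal period of 6.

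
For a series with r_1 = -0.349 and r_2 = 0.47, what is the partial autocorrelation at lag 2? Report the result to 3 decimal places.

0.396

φ_{22} = (r_2 − r_1²) / (1 − r_1²)
r_1² = (-0.349)² = 0.121801
Numerator = 0.47 − 0.1218 = 0.3482; denominator = 1 − 0.1218 = 0.8782
φ_{22} = 0.3482 / 0.8782 = 0.396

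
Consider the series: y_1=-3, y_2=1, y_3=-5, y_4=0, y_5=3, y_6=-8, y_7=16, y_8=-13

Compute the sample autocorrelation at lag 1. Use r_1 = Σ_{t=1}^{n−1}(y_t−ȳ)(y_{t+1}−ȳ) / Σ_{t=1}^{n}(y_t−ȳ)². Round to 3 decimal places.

Mean ȳ = (-3 + 1 − 5 + 0 + 3 − 8 + 16 − 13)/8 = -1.1250
Deviations from mean: -1.8750, 2.1250, -3.8750, 1.1250, 4.1250, -6.8750, 17.1250, -11.8750
Numerator Σ_{t=1}^{7}(y_t−ȳ)(y_{t+1}−ȳ) = -361.3906
Denominator Σ(y_t−ȳ)² = 522.8750
r_1 = -361.3906 / 522.8750 = -0.691

-0.691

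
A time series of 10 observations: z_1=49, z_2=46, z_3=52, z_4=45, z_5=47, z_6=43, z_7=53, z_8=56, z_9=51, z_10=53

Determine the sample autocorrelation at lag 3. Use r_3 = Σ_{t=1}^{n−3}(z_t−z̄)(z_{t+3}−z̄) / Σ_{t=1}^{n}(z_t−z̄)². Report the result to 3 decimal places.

-0.222

Mean z̄ = (49 + 46 + 52 + 45 + 47 + 43 + 53 + 56 + 51 + 53)/10 = 49.5000
Numerator Σ_{t=1}^{7}(z_t−z̄)(z_{t+3}−z̄) = -34.7500
Denominator Σ(z_t−z̄)² = 156.5000
r_3 = -34.7500 / 156.5000 = -0.222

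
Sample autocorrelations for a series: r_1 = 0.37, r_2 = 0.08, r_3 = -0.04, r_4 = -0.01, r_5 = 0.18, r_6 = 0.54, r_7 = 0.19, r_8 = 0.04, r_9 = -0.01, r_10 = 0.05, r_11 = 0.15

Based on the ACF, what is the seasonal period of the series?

6

The largest autocorrelation is r_6 = 0.54; the remaining lags stay at or below 0.37. The elevated value at lag 1 (0.37), dropping to 0.08 at lag 2, reflects decaying short-term dependence rather than seasonality.
The dominant spike at lag 6 indicates a seasonal period of 6.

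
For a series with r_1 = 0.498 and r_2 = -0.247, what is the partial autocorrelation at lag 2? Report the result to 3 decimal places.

-0.658

φ_{22} = (r_2 − r_1²) / (1 − r_1²)
r_1² = (0.498)² = 0.248004
Numerator = -0.247 − 0.2480 = -0.4950; denominator = 1 − 0.2480 = 0.7520
φ_{22} = -0.4950 / 0.7520 = -0.658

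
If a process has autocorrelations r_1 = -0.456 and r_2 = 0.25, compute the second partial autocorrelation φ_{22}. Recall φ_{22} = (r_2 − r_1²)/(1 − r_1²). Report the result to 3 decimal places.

φ_{22} = (r_2 − r_1²) / (1 − r_1²)
r_1² = (-0.456)² = 0.207936
Numerator = 0.25 − 0.2079 = 0.0421; denominator = 1 − 0.2079 = 0.7921
φ_{22} = 0.0421 / 0.7921 = 0.053

0.053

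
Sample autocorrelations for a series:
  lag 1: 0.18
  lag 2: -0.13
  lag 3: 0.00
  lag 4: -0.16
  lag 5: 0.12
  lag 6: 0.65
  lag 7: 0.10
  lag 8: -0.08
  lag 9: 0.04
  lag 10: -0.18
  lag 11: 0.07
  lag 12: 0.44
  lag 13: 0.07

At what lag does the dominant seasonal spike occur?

The largest autocorrelation is r_6 = 0.65, with a weaker echo at lag 12 (0.44); the remaining lags stay at or below 0.18.
The dominant spike at lag 6 indicates a seasonal period of 6.

6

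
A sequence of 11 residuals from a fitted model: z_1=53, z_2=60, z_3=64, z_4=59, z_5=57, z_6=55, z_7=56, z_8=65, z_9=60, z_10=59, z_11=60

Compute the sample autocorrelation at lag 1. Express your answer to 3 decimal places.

0.057

Mean z̄ = (53 + 60 + 64 + 59 + 57 + 55 + 56 + 65 + 60 + 59 + 60)/11 = 58.9091
Numerator Σ_{t=1}^{10}(z_t−z̄)(z_{t+1}−z̄) = 7.3554
Denominator Σ(z_t−z̄)² = 128.9091
r_1 = 7.3554 / 128.9091 = 0.057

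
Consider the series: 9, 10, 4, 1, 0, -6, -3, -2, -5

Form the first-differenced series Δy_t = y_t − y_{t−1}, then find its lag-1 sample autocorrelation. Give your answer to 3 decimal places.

-0.272

First differences Δy: 1, -6, -3, -1, -6, 3, 1, -3
Mean of differences = -1.7500
Numerator Σ(Δy_t−Δȳ)(Δy_{t+1}−Δȳ) = -21.0625
Denominator Σ(Δy_t−Δȳ)² = 77.5000
r_1(Δy) = -21.0625 / 77.5000 = -0.272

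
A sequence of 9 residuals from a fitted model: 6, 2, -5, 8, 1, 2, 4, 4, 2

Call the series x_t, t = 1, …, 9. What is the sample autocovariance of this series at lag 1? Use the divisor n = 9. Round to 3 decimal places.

Mean x̄ = (6 + 2 − 5 + 8 + 1 + 2 + 4 + 4 + 2)/9 = 2.6667
Σ_{t=1}^{8}(x_t−x̄)(x_{t+1}−x̄) = -45.7778
γ_1 = -45.7778 / 9 = -5.086

-5.086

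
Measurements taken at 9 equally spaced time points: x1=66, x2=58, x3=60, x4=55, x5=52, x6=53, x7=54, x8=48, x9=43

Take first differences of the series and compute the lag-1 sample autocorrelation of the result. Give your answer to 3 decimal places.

-0.263

First differences Δx: -8, 2, -5, -3, 1, 1, -6, -5
Mean of differences = -2.8750
Numerator Σ(Δx_t−Δx̄)(Δx_{t+1}−Δx̄) = -26.0156
Denominator Σ(Δx_t−Δx̄)² = 98.8750
r_1(Δx) = -26.0156 / 98.8750 = -0.263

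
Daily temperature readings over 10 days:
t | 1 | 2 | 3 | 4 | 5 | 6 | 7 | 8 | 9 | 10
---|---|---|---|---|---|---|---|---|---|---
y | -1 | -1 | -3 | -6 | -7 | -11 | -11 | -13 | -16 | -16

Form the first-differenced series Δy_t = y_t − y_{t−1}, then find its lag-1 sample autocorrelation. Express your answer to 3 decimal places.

First differences Δy: 0, -2, -3, -1, -4, 0, -2, -3, 0
Mean of differences = -1.6667
Numerator Σ(Δy_t−Δȳ)(Δy_{t+1}−Δȳ) = -8.7778
Denominator Σ(Δy_t−Δȳ)² = 18.0000
r_1(Δy) = -8.7778 / 18.0000 = -0.488

-0.488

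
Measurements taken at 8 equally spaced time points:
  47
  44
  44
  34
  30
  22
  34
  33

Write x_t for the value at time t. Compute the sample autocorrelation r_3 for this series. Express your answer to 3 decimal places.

-0.321

Mean x̄ = (47 + 44 + 44 + 34 + 30 + 22 + 34 + 33)/8 = 36.0000
Deviations from mean: 11.0000, 8.0000, 8.0000, -2.0000, -6.0000, -14.0000, -2.0000, -3.0000
Σ(x_t−x̄)(x_{t+3}−x̄) = (-22.0000) + (-48.0000) + (-112.0000) + (4.0000) + (18.0000) = -160.0000
Denominator Σ(x_t−x̄)² = 498.0000
r_3 = -160.0000 / 498.0000 = -0.321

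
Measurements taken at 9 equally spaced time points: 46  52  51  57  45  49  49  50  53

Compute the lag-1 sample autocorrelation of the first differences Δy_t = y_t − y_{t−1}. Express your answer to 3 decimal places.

First differences Δy: 6, -1, 6, -12, 4, 0, 1, 3
Mean of differences = 0.8750
Numerator Σ(Δy_t−Δȳ)(Δy_{t+1}−Δȳ) = -128.0156
Denominator Σ(Δy_t−Δȳ)² = 236.8750
r_1(Δy) = -128.0156 / 236.8750 = -0.540

-0.540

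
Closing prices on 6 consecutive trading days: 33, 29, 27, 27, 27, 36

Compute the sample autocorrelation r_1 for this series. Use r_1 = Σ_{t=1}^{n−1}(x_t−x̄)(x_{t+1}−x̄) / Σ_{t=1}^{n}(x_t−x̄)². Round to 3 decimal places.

Mean x̄ = (33 + 29 + 27 + 27 + 27 + 36)/6 = 29.8333
Deviations from mean: 3.1667, -0.8333, -2.8333, -2.8333, -2.8333, 6.1667
Σ(x_t−x̄)(x_{t+1}−x̄) = (-2.6389) + (2.3611) + (8.0278) + (8.0278) + (-17.4722) = -1.6944
Denominator Σ(x_t−x̄)² = 72.8333
r_1 = -1.6944 / 72.8333 = -0.023

-0.023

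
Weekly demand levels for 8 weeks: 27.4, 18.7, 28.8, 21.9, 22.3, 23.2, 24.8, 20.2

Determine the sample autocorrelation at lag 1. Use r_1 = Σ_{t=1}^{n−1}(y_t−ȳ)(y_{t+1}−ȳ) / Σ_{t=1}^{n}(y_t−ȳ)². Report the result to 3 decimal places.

Mean ȳ = (27.4 + 18.7 + 28.8 + 21.9 + 22.3 + 23.2 + 24.8 + 20.2)/8 = 23.4125
Deviations from mean: 3.9875, -4.7125, 5.3875, -1.5125, -1.1125, -0.2125, 1.3875, -3.2125
Σ(y_t−ȳ)(y_{t+1}−ȳ) = (-18.7911) + (-25.3886) + (-8.1486) + (1.6827) + (0.2364) + (-0.2948) + (-4.4573) = -55.1614
Denominator Σ(y_t−ȳ)² = 82.9488
r_1 = -55.1614 / 82.9488 = -0.665

-0.665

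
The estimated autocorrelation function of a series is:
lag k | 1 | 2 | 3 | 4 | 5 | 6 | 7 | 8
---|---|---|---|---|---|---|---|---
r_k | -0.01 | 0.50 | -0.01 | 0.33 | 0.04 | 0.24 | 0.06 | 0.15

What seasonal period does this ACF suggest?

2

The largest autocorrelation is r_2 = 0.50, with weaker echoes at lags 4 (0.33), 6 (0.24) and 8 (0.15); the remaining lags stay at or below 0.06.
The dominant spike at lag 2 indicates a seasonal period of 2.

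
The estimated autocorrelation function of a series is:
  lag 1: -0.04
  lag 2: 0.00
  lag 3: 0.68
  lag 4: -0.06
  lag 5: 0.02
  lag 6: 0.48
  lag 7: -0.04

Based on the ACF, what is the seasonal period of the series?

The largest autocorrelation is r_3 = 0.68, with a weaker echo at lag 6 (0.48); the remaining lags stay at or below 0.02.
The dominant spike at lag 3 indicates a seasonal period of 3.

3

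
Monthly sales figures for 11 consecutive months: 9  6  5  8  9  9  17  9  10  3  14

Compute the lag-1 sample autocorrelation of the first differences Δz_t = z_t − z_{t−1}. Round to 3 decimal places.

First differences Δz: -3, -1, 3, 1, 0, 8, -8, 1, -7, 11
Mean of differences = 0.5000
Numerator Σ(Δz_t−Δz̄)(Δz_{t+1}−Δz̄) = -151.7500
Denominator Σ(Δz_t−Δz̄)² = 316.5000
r_1(Δz) = -151.7500 / 316.5000 = -0.479

-0.479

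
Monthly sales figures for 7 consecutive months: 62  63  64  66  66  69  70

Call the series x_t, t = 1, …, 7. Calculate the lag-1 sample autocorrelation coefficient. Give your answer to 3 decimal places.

0.549

Mean x̄ = (62 + 63 + 64 + 66 + 66 + 69 + 70)/7 = 65.7143
Deviations from mean: -3.7143, -2.7143, -1.7143, 0.2857, 0.2857, 3.2857, 4.2857
Σ(x_t−x̄)(x_{t+1}−x̄) = (10.0816) + (4.6531) + (-0.4898) + (0.0816) + (0.9388) + (14.0816) = 29.3469
Denominator Σ(x_t−x̄)² = 53.4286
r_1 = 29.3469 / 53.4286 = 0.549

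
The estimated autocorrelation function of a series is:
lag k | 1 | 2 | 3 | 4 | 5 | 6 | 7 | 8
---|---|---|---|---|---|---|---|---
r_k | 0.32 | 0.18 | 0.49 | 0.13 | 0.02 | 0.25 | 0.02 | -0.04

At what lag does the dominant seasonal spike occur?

3

The largest autocorrelation is r_3 = 0.49; the remaining lags stay at or below 0.32. The elevated value at lag 1 (0.32), dropping to 0.18 at lag 2, reflects decaying short-term dependence rather than seasonality.
The dominant spike at lag 3 indicates a seasonal period of 3.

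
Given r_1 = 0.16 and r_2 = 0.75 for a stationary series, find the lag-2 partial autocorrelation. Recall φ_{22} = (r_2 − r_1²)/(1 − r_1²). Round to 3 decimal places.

0.743

φ_{22} = (r_2 − r_1²) / (1 − r_1²)
r_1² = (0.16)² = 0.0256
Numerator = 0.75 − 0.0256 = 0.7244; denominator = 1 − 0.0256 = 0.9744
φ_{22} = 0.7244 / 0.9744 = 0.743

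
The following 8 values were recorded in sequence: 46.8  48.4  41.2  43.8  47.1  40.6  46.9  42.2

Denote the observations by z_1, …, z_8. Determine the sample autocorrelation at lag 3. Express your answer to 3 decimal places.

0.208

Mean z̄ = (46.8 + 48.4 + 41.2 + 43.8 + 47.1 + 40.6 + 46.9 + 42.2)/8 = 44.6250
Deviations from mean: 2.1750, 3.7750, -3.4250, -0.8250, 2.4750, -4.0250, 2.2750, -2.4250
Σ(z_t−z̄)(z_{t+3}−z̄) = (-1.7944) + (9.3431) + (13.7856) + (-1.8769) + (-6.0019) = 13.4556
Denominator Σ(z_t−z̄)² = 64.7750
r_3 = 13.4556 / 64.7750 = 0.208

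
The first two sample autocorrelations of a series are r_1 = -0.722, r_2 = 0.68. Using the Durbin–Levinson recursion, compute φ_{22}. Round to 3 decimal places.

0.332

φ_{22} = (r_2 − r_1²) / (1 − r_1²)
r_1² = (-0.722)² = 0.521284
Numerator = 0.68 − 0.5213 = 0.1587; denominator = 1 − 0.5213 = 0.4787
φ_{22} = 0.1587 / 0.4787 = 0.332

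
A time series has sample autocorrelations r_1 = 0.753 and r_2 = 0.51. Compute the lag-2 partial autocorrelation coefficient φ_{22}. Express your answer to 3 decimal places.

-0.132

φ_{22} = (r_2 − r_1²) / (1 − r_1²)
r_1² = (0.753)² = 0.567009
Numerator = 0.51 − 0.5670 = -0.0570; denominator = 1 − 0.5670 = 0.4330
φ_{22} = -0.0570 / 0.4330 = -0.132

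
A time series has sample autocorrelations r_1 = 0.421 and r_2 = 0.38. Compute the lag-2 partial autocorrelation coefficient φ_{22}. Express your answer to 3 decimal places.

0.246

φ_{22} = (r_2 − r_1²) / (1 − r_1²)
r_1² = (0.421)² = 0.177241
Numerator = 0.38 − 0.1772 = 0.2028; denominator = 1 − 0.1772 = 0.8228
φ_{22} = 0.2028 / 0.8228 = 0.246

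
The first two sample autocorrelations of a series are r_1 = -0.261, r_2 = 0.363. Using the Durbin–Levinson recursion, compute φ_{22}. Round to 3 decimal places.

φ_{22} = (r_2 − r_1²) / (1 − r_1²)
r_1² = (-0.261)² = 0.068121
Numerator = 0.363 − 0.0681 = 0.2949; denominator = 1 − 0.0681 = 0.9319
φ_{22} = 0.2949 / 0.9319 = 0.316

0.316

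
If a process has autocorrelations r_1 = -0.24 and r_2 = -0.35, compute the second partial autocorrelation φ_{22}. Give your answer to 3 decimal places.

-0.433

φ_{22} = (r_2 − r_1²) / (1 − r_1²)
r_1² = (-0.24)² = 0.0576
Numerator = -0.35 − 0.0576 = -0.4076; denominator = 1 − 0.0576 = 0.9424
φ_{22} = -0.4076 / 0.9424 = -0.433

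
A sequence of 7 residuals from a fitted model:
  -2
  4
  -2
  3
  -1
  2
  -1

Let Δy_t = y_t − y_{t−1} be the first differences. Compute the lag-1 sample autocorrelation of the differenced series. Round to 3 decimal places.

-0.815

First differences Δy: 6, -6, 5, -4, 3, -3
Mean of differences = 0.1667
Numerator Σ(Δy_t−Δȳ)(Δy_{t+1}−Δȳ) = -106.6944
Denominator Σ(Δy_t−Δȳ)² = 130.8333
r_1(Δy) = -106.6944 / 130.8333 = -0.815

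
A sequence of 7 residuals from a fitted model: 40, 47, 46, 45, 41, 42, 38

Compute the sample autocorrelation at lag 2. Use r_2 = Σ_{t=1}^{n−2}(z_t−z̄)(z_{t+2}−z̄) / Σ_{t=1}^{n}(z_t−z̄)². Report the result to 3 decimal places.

0.025

Mean z̄ = (40 + 47 + 46 + 45 + 41 + 42 + 38)/7 = 42.7143
Deviations from mean: -2.7143, 4.2857, 3.2857, 2.2857, -1.7143, -0.7143, -4.7143
Σ(z_t−z̄)(z_{t+2}−z̄) = (-8.9184) + (9.7959) + (-5.6327) + (-1.6327) + (8.0816) = 1.6939
Denominator Σ(z_t−z̄)² = 67.4286
r_2 = 1.6939 / 67.4286 = 0.025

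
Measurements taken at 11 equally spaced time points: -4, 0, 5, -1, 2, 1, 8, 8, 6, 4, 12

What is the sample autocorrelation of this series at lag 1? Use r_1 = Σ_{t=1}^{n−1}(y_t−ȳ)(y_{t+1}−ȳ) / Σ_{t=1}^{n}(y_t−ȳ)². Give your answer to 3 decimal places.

0.230

Mean ȳ = (-4 + 0 + 5 − 1 + 2 + 1 + 8 + 8 + 6 + 4 + 12)/11 = 3.7273
Numerator Σ_{t=1}^{10}(y_t−ȳ)(y_{t+1}−ȳ) = 50.1074
Denominator Σ(y_t−ȳ)² = 218.1818
r_1 = 50.1074 / 218.1818 = 0.230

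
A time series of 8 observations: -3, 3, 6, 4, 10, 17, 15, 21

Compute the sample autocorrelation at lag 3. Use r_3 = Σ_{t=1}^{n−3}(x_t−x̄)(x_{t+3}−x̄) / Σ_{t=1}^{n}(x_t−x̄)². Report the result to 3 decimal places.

0.027

Mean x̄ = (-3 + 3 + 6 + 4 + 10 + 17 + 15 + 21)/8 = 9.1250
Deviations from mean: -12.1250, -6.1250, -3.1250, -5.1250, 0.8750, 7.8750, 5.8750, 11.8750
Numerator Σ_{t=1}^{5}(x_t−x̄)(x_{t+3}−x̄) = 12.4531
Denominator Σ(x_t−x̄)² = 458.8750
r_3 = 12.4531 / 458.8750 = 0.027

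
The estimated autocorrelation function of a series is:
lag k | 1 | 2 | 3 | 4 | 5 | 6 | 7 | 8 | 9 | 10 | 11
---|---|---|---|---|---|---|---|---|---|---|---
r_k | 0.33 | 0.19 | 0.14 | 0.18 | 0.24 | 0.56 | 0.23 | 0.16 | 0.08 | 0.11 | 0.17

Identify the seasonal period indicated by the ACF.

The largest autocorrelation is r_6 = 0.56; the remaining lags stay at or below 0.33. The elevated value at lag 1 (0.33), dropping to 0.19 at lag 2, reflects decaying short-term dependence rather than seasonality.
The dominant spike at lag 6 indicates a seasonal period of 6.

6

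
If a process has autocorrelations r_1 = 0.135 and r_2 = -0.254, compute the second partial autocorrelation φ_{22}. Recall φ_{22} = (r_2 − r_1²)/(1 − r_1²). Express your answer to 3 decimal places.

φ_{22} = (r_2 − r_1²) / (1 − r_1²)
r_1² = (0.135)² = 0.018225
Numerator = -0.254 − 0.0182 = -0.2722; denominator = 1 − 0.0182 = 0.9818
φ_{22} = -0.2722 / 0.9818 = -0.277

-0.277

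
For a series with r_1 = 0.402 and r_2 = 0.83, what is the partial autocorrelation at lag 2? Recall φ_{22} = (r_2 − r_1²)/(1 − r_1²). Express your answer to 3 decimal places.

φ_{22} = (r_2 − r_1²) / (1 − r_1²)
r_1² = (0.402)² = 0.161604
Numerator = 0.83 − 0.1616 = 0.6684; denominator = 1 − 0.1616 = 0.8384
φ_{22} = 0.6684 / 0.8384 = 0.797

0.797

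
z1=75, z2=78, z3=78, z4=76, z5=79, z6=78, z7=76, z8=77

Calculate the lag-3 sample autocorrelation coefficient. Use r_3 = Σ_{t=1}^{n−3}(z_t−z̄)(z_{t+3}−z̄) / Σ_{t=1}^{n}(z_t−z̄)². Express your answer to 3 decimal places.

0.453

Mean z̄ = (75 + 78 + 78 + 76 + 79 + 78 + 76 + 77)/8 = 77.1250
Deviations from mean: -2.1250, 0.8750, 0.8750, -1.1250, 1.8750, 0.8750, -1.1250, -0.1250
Σ(z_t−z̄)(z_{t+3}−z̄) = (2.3906) + (1.6406) + (0.7656) + (1.2656) + (-0.2344) = 5.8281
Denominator Σ(z_t−z̄)² = 12.8750
r_3 = 5.8281 / 12.8750 = 0.453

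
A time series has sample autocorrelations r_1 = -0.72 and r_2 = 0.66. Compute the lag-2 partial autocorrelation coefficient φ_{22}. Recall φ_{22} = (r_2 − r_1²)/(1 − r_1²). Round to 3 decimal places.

0.294

φ_{22} = (r_2 − r_1²) / (1 − r_1²)
r_1² = (-0.72)² = 0.5184
Numerator = 0.66 − 0.5184 = 0.1416; denominator = 1 − 0.5184 = 0.4816
φ_{22} = 0.1416 / 0.4816 = 0.294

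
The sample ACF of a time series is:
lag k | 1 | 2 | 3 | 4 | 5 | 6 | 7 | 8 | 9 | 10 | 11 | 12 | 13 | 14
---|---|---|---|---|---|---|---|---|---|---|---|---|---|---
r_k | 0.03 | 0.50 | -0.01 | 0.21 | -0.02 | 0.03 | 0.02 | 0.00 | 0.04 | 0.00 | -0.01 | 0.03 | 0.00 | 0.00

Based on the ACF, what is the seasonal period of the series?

The largest autocorrelation is r_2 = 0.50, with a weaker echo at lag 4 (0.21); the remaining lags stay at or below 0.04.
The dominant spike at lag 2 indicates a seasonal period of 2.

2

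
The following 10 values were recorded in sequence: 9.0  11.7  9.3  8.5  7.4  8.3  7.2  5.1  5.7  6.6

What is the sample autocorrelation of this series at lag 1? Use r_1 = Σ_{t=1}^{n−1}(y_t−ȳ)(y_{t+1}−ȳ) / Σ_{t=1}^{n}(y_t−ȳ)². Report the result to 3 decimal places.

Mean ȳ = (9.0 + 11.7 + 9.3 + 8.5 + 7.4 + 8.3 + 7.2 + 5.1 + 5.7 + 6.6)/10 = 7.8800
Numerator Σ_{t=1}^{9}(y_t−ȳ)(y_{t+1}−ȳ) = 20.5396
Denominator Σ(y_t−ȳ)² = 33.2360
r_1 = 20.5396 / 33.2360 = 0.618

0.618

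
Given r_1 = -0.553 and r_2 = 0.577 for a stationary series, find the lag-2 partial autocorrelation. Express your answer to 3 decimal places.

0.391

φ_{22} = (r_2 − r_1²) / (1 − r_1²)
r_1² = (-0.553)² = 0.305809
Numerator = 0.577 − 0.3058 = 0.2712; denominator = 1 − 0.3058 = 0.6942
φ_{22} = 0.2712 / 0.6942 = 0.391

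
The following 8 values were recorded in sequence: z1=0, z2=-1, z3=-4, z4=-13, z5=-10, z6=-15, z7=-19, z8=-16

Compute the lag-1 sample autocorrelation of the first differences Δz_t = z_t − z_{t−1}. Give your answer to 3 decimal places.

-0.444

First differences Δz: -1, -3, -9, 3, -5, -4, 3
Mean of differences = -2.2857
Numerator Σ(Δz_t−Δz̄)(Δz_{t+1}−Δz̄) = -50.3673
Denominator Σ(Δz_t−Δz̄)² = 113.4286
r_1(Δz) = -50.3673 / 113.4286 = -0.444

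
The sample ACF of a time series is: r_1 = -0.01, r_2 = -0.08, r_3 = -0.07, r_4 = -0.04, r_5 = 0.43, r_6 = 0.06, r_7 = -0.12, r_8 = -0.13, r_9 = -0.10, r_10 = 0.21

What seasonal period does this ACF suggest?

5

The largest autocorrelation is r_5 = 0.43, with a weaker echo at lag 10 (0.21); the remaining lags stay at or below 0.06.
The dominant spike at lag 5 indicates a seasonal period of 5.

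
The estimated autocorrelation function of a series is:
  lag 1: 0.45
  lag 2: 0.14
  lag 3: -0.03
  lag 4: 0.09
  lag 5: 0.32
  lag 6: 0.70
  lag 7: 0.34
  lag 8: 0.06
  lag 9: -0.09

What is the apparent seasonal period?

The largest autocorrelation is r_6 = 0.70; the remaining lags stay at or below 0.45. The elevated value at lag 1 (0.45), dropping to 0.14 at lag 2, reflects decaying short-term dependence rather than seasonality.
The dominant spike at lag 6 indicates a seasonal period of 6.

6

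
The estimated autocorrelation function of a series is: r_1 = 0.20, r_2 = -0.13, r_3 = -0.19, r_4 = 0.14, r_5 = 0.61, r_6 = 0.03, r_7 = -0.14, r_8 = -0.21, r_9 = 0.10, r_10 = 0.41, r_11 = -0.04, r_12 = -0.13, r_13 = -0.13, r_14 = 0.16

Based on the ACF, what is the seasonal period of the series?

The largest autocorrelation is r_5 = 0.61, with a weaker echo at lag 10 (0.41); the remaining lags stay at or below 0.20.
The dominant spike at lag 5 indicates a seasonal period of 5.

5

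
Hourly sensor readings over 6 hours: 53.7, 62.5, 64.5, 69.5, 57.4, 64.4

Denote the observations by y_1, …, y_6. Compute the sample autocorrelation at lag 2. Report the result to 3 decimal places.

-0.066

Mean ȳ = (53.7 + 62.5 + 64.5 + 69.5 + 57.4 + 64.4)/6 = 62.0000
Deviations from mean: -8.3000, 0.5000, 2.5000, 7.5000, -4.6000, 2.4000
Numerator Σ_{t=1}^{4}(y_t−ȳ)(y_{t+2}−ȳ) = -10.5000
Denominator Σ(y_t−ȳ)² = 158.5600
r_2 = -10.5000 / 158.5600 = -0.066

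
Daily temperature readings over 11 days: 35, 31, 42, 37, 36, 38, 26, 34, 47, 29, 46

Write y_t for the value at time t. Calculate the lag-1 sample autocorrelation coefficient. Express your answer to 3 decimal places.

Mean ȳ = (35 + 31 + 42 + 37 + 36 + 38 + 26 + 34 + 47 + 29 + 46)/11 = 36.4545
Numerator Σ_{t=1}^{10}(y_t−ȳ)(y_{t+1}−ȳ) = -186.3884
Denominator Σ(y_t−ȳ)² = 438.7273
r_1 = -186.3884 / 438.7273 = -0.425

-0.425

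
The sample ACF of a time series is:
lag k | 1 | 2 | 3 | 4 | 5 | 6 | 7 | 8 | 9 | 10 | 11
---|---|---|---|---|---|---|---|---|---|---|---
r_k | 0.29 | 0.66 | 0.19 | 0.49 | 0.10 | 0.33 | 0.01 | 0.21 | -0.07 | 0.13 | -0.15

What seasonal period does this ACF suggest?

2

The largest autocorrelation is r_2 = 0.66, with weaker echoes at lags 4 (0.49) and 6 (0.33); the remaining lags stay at or below 0.29.
The dominant spike at lag 2 indicates a seasonal period of 2.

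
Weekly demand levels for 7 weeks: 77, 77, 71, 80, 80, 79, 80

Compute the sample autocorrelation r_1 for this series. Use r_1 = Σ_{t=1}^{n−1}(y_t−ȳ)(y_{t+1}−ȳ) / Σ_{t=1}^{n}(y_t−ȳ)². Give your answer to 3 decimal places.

0.017

Mean ȳ = (77 + 77 + 71 + 80 + 80 + 79 + 80)/7 = 77.7143
Deviations from mean: -0.7143, -0.7143, -6.7143, 2.2857, 2.2857, 1.2857, 2.2857
Σ(y_t−ȳ)(y_{t+1}−ȳ) = (0.5102) + (4.7959) + (-15.3469) + (5.2245) + (2.9388) + (2.9388) = 1.0612
Denominator Σ(y_t−ȳ)² = 63.4286
r_1 = 1.0612 / 63.4286 = 0.017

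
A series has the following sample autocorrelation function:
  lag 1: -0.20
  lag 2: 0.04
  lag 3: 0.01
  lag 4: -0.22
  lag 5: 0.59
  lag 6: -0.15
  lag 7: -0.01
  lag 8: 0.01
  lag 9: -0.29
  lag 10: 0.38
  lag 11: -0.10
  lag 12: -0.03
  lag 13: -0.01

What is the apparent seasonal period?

The largest autocorrelation is r_5 = 0.59, with a weaker echo at lag 10 (0.38); the remaining lags stay at or below 0.04.
The dominant spike at lag 5 indicates a seasonal period of 5.

5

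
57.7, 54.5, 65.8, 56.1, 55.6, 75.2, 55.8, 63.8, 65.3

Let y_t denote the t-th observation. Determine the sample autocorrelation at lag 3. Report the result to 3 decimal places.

Mean ȳ = (57.7 + 54.5 + 65.8 + 56.1 + 55.6 + 75.2 + 55.8 + 63.8 + 65.3)/9 = 61.0889
Σ(y_t−ȳ)(y_{t+3}−ȳ) = (16.9068) + (36.1657) + (66.4790) + (26.3857) + (-14.8810) + (59.4235) = 190.4796
Denominator Σ(y_t−ȳ)² = 384.2889
r_3 = 190.4796 / 384.2889 = 0.496

0.496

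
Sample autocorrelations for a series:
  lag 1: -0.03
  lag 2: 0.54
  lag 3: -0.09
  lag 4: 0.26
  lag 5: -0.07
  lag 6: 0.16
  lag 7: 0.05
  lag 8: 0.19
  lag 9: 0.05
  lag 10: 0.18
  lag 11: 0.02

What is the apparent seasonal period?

2

The largest autocorrelation is r_2 = 0.54, with weaker echoes at lags 4 (0.26), 6 (0.16), 8 (0.19) and 10 (0.18); the remaining lags stay at or below 0.05.
The dominant spike at lag 2 indicates a seasonal period of 2.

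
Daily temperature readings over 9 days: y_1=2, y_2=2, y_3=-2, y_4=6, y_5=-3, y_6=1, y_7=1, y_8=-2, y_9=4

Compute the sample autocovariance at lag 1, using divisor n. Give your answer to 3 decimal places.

Mean ȳ = (2 + 2 − 2 + 6 − 3 + 1 + 1 − 2 + 4)/9 = 1.0000
Σ_{t=1}^{8}(y_t−ȳ)(y_{t+1}−ȳ) = -46.0000
γ_1 = -46.0000 / 9 = -5.111

-5.111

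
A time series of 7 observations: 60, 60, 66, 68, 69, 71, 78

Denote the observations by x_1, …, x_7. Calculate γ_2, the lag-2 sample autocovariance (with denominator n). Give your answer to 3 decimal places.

Mean x̄ = (60 + 60 + 66 + 68 + 69 + 71 + 78)/7 = 67.4286
Σ_{t=1}^{5}(x_t−x̄)(x_{t+2}−x̄) = 22.7755
γ_2 = 22.7755 / 7 = 3.254

3.254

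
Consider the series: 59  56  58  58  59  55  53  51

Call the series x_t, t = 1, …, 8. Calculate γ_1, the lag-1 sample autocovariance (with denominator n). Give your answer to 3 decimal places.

3.076

Mean x̄ = (59 + 56 + 58 + 58 + 59 + 55 + 53 + 51)/8 = 56.1250
Deviations: 2.8750, -0.1250, 1.8750, 1.8750, 2.8750, -1.1250, -3.1250, -5.1250
Σ_{t=1}^{7}(x_t−x̄)(x_{t+1}−x̄) = 24.6094
γ_1 = 24.6094 / 8 = 3.076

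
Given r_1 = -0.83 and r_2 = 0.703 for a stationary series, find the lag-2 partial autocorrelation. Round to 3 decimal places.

0.045

φ_{22} = (r_2 − r_1²) / (1 − r_1²)
r_1² = (-0.83)² = 0.6889
Numerator = 0.703 − 0.6889 = 0.0141; denominator = 1 − 0.6889 = 0.3111
φ_{22} = 0.0141 / 0.3111 = 0.045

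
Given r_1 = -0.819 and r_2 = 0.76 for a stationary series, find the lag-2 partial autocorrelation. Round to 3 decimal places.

φ_{22} = (r_2 − r_1²) / (1 − r_1²)
r_1² = (-0.819)² = 0.670761
Numerator = 0.76 − 0.6708 = 0.0892; denominator = 1 − 0.6708 = 0.3292
φ_{22} = 0.0892 / 0.3292 = 0.271

0.271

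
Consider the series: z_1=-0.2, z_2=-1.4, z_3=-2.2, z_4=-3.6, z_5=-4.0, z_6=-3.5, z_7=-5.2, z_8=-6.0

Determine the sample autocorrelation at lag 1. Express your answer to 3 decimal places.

Mean z̄ = (-0.2 − 1.4 − 2.2 − 3.6 − 4.0 − 3.5 − 5.2 − 6.0)/8 = -3.2625
Deviations from mean: 3.0625, 1.8625, 1.0625, -0.3375, -0.7375, -0.2375, -1.9375, -2.7375
Σ(z_t−z̄)(z_{t+1}−z̄) = (5.7039) + (1.9789) + (-0.3586) + (0.2489) + (0.1752) + (0.4602) + (5.3039) = 13.5123
Denominator Σ(z_t−z̄)² = 25.9388
r_1 = 13.5123 / 25.9388 = 0.521

0.521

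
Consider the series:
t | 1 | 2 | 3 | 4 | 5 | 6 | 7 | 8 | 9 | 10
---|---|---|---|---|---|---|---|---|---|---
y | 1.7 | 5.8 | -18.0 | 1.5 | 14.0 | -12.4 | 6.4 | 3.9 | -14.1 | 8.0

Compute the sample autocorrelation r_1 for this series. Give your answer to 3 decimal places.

Mean ȳ = (1.7 + 5.8 − 18.0 + 1.5 + 14.0 − 12.4 + 6.4 + 3.9 − 14.1 + 8.0)/10 = -0.3200
Numerator Σ_{t=1}^{9}(y_t−ȳ)(y_{t+1}−ȳ) = -500.5604
Denominator Σ(y_t−ȳ)² = 1030.4960
r_1 = -500.5604 / 1030.4960 = -0.486

-0.486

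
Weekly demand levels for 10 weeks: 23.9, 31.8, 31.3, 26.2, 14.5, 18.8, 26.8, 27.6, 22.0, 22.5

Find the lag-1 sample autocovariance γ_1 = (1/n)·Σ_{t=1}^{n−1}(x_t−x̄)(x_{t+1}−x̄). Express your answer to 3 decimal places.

Mean x̄ = (23.9 + 31.8 + 31.3 + 26.2 + 14.5 + 18.8 + 26.8 + 27.6 + 22.0 + 22.5)/10 = 24.5400
Σ_{t=1}^{9}(x_t−x̄)(x_{t+1}−x̄) = 87.9684
γ_1 = 87.9684 / 10 = 8.797

8.797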